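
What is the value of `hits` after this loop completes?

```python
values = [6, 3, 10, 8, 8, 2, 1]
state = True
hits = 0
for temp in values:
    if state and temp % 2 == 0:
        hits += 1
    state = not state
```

Count even values at even positions
`hits` takes the values: 0 → 1 → 2 → 3

Answer: 3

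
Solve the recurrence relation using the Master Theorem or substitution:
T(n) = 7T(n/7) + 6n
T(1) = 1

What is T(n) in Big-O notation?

By Master Theorem: a=7, b=7, f(n)=6n. Since log_7(7) = 1 and f(n) = Θ(n^1), Case 2 applies. T(n) = O(n log n).

Answer: O(n log n)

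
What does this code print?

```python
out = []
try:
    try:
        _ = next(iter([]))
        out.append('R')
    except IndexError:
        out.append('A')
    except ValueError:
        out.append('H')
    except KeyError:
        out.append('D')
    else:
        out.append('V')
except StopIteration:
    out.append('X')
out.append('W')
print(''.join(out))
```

Execution trace: 'X' (outer except StopIteration) → 'W' (after the try/except). Output: XW

Answer: XW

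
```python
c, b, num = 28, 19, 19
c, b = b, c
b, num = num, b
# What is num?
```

Trace:
`c, b, num = 28, 19, 19` → c = 28; b = 19; num = 19
`c, b = b, c` → c = 19; b = 28
`b, num = num, b` → b = 19; num = 28
So num = 28

Answer: 28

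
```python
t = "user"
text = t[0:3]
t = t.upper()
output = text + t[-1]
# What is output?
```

Trace:
`t = "user"` → t = 'user'
`text = t[0:3]` → text = 'use'
`t = t.upper()` → t = 'USER'
`output = text + t[-1]` → output = 'useR'
So output = 'useR'

Answer: 'useR'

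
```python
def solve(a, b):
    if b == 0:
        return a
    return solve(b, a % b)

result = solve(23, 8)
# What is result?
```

solve(23, 8) -> solve(8, 7) -> solve(7, 1) -> solve(1, 0) -> 1

Answer: 1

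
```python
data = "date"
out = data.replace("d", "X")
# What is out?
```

Trace:
`data = "date"` → data = 'date'
`out = data.replace("d", "X")` → out = 'Xate'
So out = 'Xate'

Answer: 'Xate'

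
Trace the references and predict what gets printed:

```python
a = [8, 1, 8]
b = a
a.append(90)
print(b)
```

Key concept: basic list aliasing.
Step by step:
`a = [8, 1, 8]` → a = [8, 1, 8]
`b = a` → b = [8, 1, 8] (same object as a)
`a.append(90)` → a = [8, 1, 8, 90] (same object as b); b = [8, 1, 8, 90] (same object as a)
`print(b)` → prints [8, 1, 8, 90]

Answer: [8, 1, 8, 90]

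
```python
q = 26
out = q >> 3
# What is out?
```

Trace:
`q = 26` → q = 26
`out = q >> 3` → out = 3
So out = 3

Answer: 3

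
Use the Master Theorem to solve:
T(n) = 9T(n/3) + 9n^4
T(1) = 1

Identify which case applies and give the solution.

a=9, b=3, f(n)=9n^4. log_3(9) = 2. Since c=4 > 2 and the regularity condition holds (9(n/3)^4 = (9/3^4)n^4 with 9/3^4 < 1), Case 3 applies: T(n) = Θ(f(n)) = O(n^4).

Answer: O(n^4) - Case 3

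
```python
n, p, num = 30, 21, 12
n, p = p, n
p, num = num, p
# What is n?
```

Trace:
`n, p, num = 30, 21, 12` → n = 30; p = 21; num = 12
`n, p = p, n` → n = 21; p = 30
`p, num = num, p` → p = 12; num = 30
So n = 21

Answer: 21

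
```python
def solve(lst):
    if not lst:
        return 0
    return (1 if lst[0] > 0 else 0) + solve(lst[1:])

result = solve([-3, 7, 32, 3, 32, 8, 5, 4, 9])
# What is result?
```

Count of positive elements in [-3, 7, 32, 3, 32, 8, 5, 4, 9] = 8

Answer: 8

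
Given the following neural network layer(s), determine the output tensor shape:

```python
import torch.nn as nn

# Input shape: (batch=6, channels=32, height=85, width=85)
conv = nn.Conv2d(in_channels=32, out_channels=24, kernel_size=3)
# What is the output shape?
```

Input: (6, 32, 85, 85) -> Output: (6, 24, 83, 83)

Answer: (6, 24, 83, 83)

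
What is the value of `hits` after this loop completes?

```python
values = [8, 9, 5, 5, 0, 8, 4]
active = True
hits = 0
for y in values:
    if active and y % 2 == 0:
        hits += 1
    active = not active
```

Count even values at even positions
`hits` takes the values: 0 → 1 → 2 → 3

Answer: 3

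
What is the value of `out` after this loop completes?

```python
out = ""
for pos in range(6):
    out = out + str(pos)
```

Concatenate digits 0 to 5
`out` takes the values: "" → "0" → "01" → "012" → "0123" → "01234" → "012345"

Answer: "012345"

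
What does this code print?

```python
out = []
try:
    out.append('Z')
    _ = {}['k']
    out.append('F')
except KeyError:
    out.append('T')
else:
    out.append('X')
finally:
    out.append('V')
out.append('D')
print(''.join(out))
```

Execution trace: 'Z' (try body) → 'T' (except KeyError) → 'V' (finally) → 'D' (after the try/except). Output: ZTVD

Answer: ZTVD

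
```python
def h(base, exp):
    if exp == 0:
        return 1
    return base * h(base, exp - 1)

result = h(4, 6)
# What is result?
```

h(4, 6) = 4 * 4 * 4 * 4 * 4 * 4 = 4096

Answer: 4096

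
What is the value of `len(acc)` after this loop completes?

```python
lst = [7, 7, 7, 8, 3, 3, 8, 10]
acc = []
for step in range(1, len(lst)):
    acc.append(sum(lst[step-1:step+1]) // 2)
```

Number of 2-element averages
`acc` takes the values: [] → [7] → [7, 7] → [7, 7, 7] → [7, 7, 7, 5] → [7, 7, 7, 5, 3] → [7, 7, 7, 5, 3, 5] → [7, 7, 7, 5, 3, 5, 9]
So `len(acc)` = 7

Answer: 7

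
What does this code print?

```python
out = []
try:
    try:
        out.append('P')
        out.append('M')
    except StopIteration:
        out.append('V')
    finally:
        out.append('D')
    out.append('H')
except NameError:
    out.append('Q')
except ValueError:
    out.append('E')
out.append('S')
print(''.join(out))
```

Execution trace: 'P' (inner try body) → 'M' (inner try body, no exception) → 'D' (inner finally) → 'H' (try body, no exception) → 'S' (after the try/except). Output: PMDHS

Answer: PMDHS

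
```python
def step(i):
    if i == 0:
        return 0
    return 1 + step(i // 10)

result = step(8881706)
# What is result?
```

Count of digits of 8881706: 7

Answer: 7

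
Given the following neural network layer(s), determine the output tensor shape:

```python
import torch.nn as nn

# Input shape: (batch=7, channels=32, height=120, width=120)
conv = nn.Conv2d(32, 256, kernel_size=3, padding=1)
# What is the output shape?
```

Input: (7, 32, 120, 120) -> Output: (7, 256, 120, 120)

Answer: (7, 256, 120, 120)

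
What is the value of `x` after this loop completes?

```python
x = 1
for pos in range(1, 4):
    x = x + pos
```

Start at 1, add 1 through 3
`x` takes the values: 1 → 2 → 4 → 7

Answer: 7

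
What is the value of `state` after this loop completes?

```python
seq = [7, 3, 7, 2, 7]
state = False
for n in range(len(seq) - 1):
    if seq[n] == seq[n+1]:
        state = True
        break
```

Check consecutive duplicates in [7, 3, 7, 2, 7]
`state` takes the values: False

Answer: False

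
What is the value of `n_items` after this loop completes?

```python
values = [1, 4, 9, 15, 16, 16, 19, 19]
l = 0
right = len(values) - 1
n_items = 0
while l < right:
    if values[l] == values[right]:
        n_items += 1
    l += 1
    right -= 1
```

Count matching pairs from ends
`n_items` takes the values: 0

Answer: 0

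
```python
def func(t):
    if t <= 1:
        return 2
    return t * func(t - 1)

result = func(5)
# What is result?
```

func(5) = 5 * 4 * 3 * 2 * 2 = 240

Answer: 240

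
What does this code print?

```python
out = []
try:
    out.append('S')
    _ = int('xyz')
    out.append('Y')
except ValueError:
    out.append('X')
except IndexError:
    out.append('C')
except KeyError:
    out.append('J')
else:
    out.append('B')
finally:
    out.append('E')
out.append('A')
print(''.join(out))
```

Execution trace: 'S' (try body) → 'X' (except ValueError) → 'E' (finally) → 'A' (after the try/except). Output: SXEA

Answer: SXEA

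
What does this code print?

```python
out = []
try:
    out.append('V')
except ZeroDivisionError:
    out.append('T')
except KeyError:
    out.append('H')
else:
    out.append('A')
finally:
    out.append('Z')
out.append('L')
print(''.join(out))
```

Execution trace: 'V' (try body, no exception) → 'A' (else) → 'Z' (finally) → 'L' (after the try/except). Output: VAZL

Answer: VAZL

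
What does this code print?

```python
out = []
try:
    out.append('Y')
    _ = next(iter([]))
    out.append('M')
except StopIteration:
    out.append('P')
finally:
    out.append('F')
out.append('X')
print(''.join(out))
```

Execution trace: 'Y' (try body) → 'P' (except StopIteration) → 'F' (finally) → 'X' (after the try/except). Output: YPFX

Answer: YPFX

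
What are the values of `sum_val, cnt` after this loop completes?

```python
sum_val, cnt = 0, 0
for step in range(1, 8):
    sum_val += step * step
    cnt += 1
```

Sum of squares and count
`sum_val, cnt` takes the values: (0, 0) → (1, 0) → (1, 1) → (5, 1) → (5, 2) → (14, 2) → (14, 3) → (30, 3) → (30, 4) → (55, 4) → (55, 5) → (91, 5) → (91, 6) → (140, 6) → (140, 7)

Answer: 140, 7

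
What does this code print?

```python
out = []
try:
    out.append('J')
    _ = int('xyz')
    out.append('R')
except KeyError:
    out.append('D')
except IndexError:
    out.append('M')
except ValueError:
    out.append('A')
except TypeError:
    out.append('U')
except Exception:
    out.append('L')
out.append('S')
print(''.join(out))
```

Execution trace: 'J' (try body) → 'A' (except ValueError) → 'S' (after the try/except). Output: JAS

Answer: JAS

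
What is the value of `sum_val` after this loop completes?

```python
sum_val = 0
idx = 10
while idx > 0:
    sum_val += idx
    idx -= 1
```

Sum 10 down to 1
`sum_val` takes the values: 0 → 10 → 19 → 27 → 34 → 40 → 45 → 49 → 52 → 54 → 55

Answer: 55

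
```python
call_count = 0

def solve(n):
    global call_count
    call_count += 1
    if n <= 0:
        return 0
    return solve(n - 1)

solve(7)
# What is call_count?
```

Linear recursion stepping by 1: 8 calls from n=7 down to ≤0.

Answer: 8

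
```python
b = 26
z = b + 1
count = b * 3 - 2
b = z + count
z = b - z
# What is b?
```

Trace:
`b = 26` → b = 26
`z = b + 1` → z = 27
`count = b * 3 - 2` → count = 76
`b = z + count` → b = 103
`z = b - z` → z = 76
So b = 103

Answer: 103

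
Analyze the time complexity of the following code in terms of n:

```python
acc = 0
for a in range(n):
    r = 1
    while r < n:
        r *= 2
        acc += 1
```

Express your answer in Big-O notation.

Each loop level contributes: n × log n. Multiplying the contributions gives O(n log n).

Answer: O(n log n)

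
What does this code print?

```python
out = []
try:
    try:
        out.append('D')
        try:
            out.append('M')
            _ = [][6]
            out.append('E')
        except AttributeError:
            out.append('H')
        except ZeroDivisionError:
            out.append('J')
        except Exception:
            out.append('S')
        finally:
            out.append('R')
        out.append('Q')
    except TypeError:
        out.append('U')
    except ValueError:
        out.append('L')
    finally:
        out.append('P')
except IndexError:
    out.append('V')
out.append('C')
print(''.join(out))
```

Execution trace: 'D' (try body) → 'M' (inner try body) → 'S' (inner except Exception) → 'R' (inner finally) → 'Q' (try body, no exception) → 'P' (finally) → 'C' (after the try/except). Output: DMSRQPC

Answer: DMSRQPC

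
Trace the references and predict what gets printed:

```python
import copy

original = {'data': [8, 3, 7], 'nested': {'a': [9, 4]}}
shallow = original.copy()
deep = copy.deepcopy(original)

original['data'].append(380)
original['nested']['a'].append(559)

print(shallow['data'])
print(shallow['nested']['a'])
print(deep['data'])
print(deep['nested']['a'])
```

Key concept: comparing shallow vs deep copy.
Step by step:
`original = {'data': [8, 3, 7], 'nested': {'a': [9, 4]}}` → original = {'data': [8, 3, 7], 'nested': {'a': [9, 4]}}
`shallow = original.copy()` → shallow = {'data': [8, 3, 7], 'nested': {'a': [9, 4]}}
`deep = copy.deepcopy(original)` → deep = {'data': [8, 3, 7], 'nested': {'a': [9, 4]}}
`original['data'].append(380)` → original = {'data': [8, 3, 7, 380], 'nested': {'a': [9, 4]}}; shallow = {'data': [8, 3, 7, 380], 'nested': {'a': [9, 4]}}
`original['nested']['a'].append(559)` → original = {'data': [8, 3, 7, 380], 'nested': {'a': [9, 4, 559]}}; shallow = {'data': [8, 3, 7, 380], 'nested': {'a': [9, 4, 559]}}
`print(shallow['data'])` → prints [8, 3, 7, 380]
`print(shallow['nested']['a'])` → prints [9, 4, 559]
`print(deep['data'])` → prints [8, 3, 7]
`print(deep['nested']['a'])` → prints [9, 4]

Answer:
[8, 3, 7, 380]
[9, 4, 559]
[8, 3, 7]
[9, 4]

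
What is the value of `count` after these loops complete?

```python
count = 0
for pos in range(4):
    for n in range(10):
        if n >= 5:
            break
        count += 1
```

Inner breaks at 5, outer runs 4 times
`count` takes the values: 0 → 1 → 2 → 3 → 4 → 5 → 6 → 7 → 8 → 9 → 10 → 11 → 12 → 13 → 14 → 15 → 16 → 17 → 18 → 19 → 20

Answer: 20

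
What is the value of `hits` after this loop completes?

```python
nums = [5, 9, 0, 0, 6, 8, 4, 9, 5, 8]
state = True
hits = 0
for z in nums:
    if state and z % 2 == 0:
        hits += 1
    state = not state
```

Count even values at even positions
`hits` takes the values: 0 → 1 → 2 → 3

Answer: 3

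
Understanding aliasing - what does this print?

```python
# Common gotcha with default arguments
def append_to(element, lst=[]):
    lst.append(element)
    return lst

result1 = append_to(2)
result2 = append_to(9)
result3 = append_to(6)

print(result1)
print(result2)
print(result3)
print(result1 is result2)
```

Key concept: mutable default argument gotcha.
Step by step:
`result1 = append_to(2)` → result1 = [2]
`result2 = append_to(9)` → result1 = [2, 9] (same object as result2); result2 = [2, 9] (same object as result1)
`result3 = append_to(6)` → result1 = [2, 9, 6] (same object as result2, result3); result2 = [2, 9, 6] (same object as result1, result3); result3 = [2, 9, 6] (same object as result1, result2)
`print(result1)` → prints [2, 9, 6]
`print(result2)` → prints [2, 9, 6]
`print(result3)` → prints [2, 9, 6]
`print(result1 is result2)` → prints True

Answer:
[2, 9, 6]
[2, 9, 6]
[2, 9, 6]
True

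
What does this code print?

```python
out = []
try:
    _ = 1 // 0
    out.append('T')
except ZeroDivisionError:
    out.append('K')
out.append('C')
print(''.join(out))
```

Execution trace: 'K' (except ZeroDivisionError) → 'C' (after the try/except). Output: KC

Answer: KC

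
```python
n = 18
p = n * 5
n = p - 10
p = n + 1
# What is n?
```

Trace:
`n = 18` → n = 18
`p = n * 5` → p = 90
`n = p - 10` → n = 80
`p = n + 1` → p = 81
So n = 80

Answer: 80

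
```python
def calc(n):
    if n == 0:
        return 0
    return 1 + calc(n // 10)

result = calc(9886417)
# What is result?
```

Count of digits of 9886417: 7

Answer: 7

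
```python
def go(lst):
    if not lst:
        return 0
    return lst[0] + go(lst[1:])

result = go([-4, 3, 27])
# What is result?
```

(-4) + 3 + 27 + 0 = 26

Answer: 26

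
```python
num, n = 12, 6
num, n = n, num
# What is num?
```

Trace:
`num, n = 12, 6` → num = 12; n = 6
`num, n = n, num` → num = 6; n = 12
So num = 6

Answer: 6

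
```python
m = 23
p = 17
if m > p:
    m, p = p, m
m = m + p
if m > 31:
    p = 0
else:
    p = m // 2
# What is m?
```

Trace:
`m = 23` → m = 23
`p = 17` → p = 17
`if m > p: ...` → m > p is True → m = 17; p = 23
`m = m + p` → m = 40
`if m > 31: ...` → m > 31 is True → p = 0
So m = 40

Answer: 40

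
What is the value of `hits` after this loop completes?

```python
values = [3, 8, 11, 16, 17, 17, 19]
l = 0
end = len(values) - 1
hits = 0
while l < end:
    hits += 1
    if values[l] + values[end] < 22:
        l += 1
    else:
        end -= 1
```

Steps to find pair summing to 22
`hits` takes the values: 0 → 1 → 2 → 3 → 4 → 5 → 6

Answer: 6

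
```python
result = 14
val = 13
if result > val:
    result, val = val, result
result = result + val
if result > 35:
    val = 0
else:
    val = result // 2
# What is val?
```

Trace:
`result = 14` → result = 14
`val = 13` → val = 13
`if result > val: ...` → result > val is True → result = 13; val = 14
`result = result + val` → result = 27
`if result > 35: ...` → result > 35 is False, take else branch → val = 13
So val = 13

Answer: 13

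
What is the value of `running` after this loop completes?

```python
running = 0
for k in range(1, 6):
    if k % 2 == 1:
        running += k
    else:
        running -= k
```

Add odd, subtract even
`running` takes the values: 0 → 1 → -1 → 2 → -2 → 3

Answer: 3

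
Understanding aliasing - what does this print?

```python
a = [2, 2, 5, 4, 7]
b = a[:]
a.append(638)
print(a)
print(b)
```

Key concept: slice [:] creates copy.
Step by step:
`a = [2, 2, 5, 4, 7]` → a = [2, 2, 5, 4, 7]
`b = a[:]` → b = [2, 2, 5, 4, 7]
`a.append(638)` → a = [2, 2, 5, 4, 7, 638]
`print(a)` → prints [2, 2, 5, 4, 7, 638]
`print(b)` → prints [2, 2, 5, 4, 7]

Answer:
[2, 2, 5, 4, 7, 638]
[2, 2, 5, 4, 7]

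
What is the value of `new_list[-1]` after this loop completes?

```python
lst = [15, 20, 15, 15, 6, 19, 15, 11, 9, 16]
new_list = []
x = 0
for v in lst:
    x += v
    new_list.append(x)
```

Cumulative sum ends at 141
`new_list` takes the values: [] → [15] → [15, 35] → [15, 35, 50] → [15, 35, 50, 65] → [15, 35, 50, 65, 71] → [15, 35, 50, 65, 71, 90] → [15, 35, 50, 65, 71, 90, 105] → [15, 35, 50, 65, 71, 90, 105, 116] → [15, 35, 50, 65, 71, 90, 105, 116, 125] → [15, 35, 50, 65, 71, 90, 105, 116, 125, 141]
So `new_list[-1]` = 141

Answer: 141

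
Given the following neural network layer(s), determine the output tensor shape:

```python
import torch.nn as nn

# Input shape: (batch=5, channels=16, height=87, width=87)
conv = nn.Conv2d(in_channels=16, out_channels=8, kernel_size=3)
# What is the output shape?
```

Input: (5, 16, 87, 87) -> Output: (5, 8, 85, 85)

Answer: (5, 8, 85, 85)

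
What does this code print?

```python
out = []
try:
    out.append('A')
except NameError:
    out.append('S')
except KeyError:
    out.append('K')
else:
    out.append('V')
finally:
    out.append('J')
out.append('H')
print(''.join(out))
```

Execution trace: 'A' (try body, no exception) → 'V' (else) → 'J' (finally) → 'H' (after the try/except). Output: AVJH

Answer: AVJH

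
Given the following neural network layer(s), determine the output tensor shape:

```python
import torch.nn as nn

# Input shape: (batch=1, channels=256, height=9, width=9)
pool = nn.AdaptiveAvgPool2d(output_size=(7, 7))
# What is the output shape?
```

Input: (1, 256, 9, 9) -> Output: (1, 256, 7, 7)

Answer: (1, 256, 7, 7)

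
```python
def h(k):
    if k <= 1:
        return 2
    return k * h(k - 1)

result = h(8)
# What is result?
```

h(8) = 8 * 7 * 6 * 5 * 4 * 3 * 2 * 2 = 80640

Answer: 80640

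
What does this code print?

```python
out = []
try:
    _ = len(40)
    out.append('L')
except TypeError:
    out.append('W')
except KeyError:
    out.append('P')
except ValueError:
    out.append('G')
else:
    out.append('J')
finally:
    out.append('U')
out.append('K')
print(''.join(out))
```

Execution trace: 'W' (except TypeError) → 'U' (finally) → 'K' (after the try/except). Output: WUK

Answer: WUK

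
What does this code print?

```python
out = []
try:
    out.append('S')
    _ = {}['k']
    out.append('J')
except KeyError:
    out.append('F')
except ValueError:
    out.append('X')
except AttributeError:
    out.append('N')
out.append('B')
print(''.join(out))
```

Execution trace: 'S' (try body) → 'F' (except KeyError) → 'B' (after the try/except). Output: SFB

Answer: SFB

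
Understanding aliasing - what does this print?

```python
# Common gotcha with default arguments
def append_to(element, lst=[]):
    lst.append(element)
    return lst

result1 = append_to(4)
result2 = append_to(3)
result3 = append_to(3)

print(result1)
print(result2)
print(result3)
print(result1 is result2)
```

Key concept: mutable default argument gotcha.
Step by step:
`result1 = append_to(4)` → result1 = [4]
`result2 = append_to(3)` → result1 = [4, 3] (same object as result2); result2 = [4, 3] (same object as result1)
`result3 = append_to(3)` → result1 = [4, 3, 3] (same object as result2, result3); result2 = [4, 3, 3] (same object as result1, result3); result3 = [4, 3, 3] (same object as result1, result2)
`print(result1)` → prints [4, 3, 3]
`print(result2)` → prints [4, 3, 3]
`print(result3)` → prints [4, 3, 3]
`print(result1 is result2)` → prints True

Answer:
[4, 3, 3]
[4, 3, 3]
[4, 3, 3]
True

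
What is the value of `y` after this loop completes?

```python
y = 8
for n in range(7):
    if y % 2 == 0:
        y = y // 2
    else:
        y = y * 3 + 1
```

Collatz-style transformation from 8
`y` takes the values: 8 → 4 → 2 → 1 → 4 → 2 → 1 → 4

Answer: 4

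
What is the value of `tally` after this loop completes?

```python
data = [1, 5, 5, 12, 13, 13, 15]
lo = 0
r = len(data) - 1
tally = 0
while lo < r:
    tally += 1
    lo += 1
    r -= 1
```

Iterations until pointers meet (list length 7)
`tally` takes the values: 0 → 1 → 2 → 3

Answer: 3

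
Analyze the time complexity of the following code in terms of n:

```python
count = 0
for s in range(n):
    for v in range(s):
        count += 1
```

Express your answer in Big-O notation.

Each loop level contributes: n × n. Multiplying the contributions gives O(n^2).

Answer: O(n^2)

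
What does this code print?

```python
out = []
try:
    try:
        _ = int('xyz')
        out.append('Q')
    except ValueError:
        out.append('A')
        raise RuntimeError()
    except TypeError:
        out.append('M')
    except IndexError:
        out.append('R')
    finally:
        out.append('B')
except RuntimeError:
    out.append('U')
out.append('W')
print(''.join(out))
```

Execution trace: 'A' (inner except ValueError) → 'B' (inner finally) → 'U' (outer except RuntimeError) → 'W' (after the try/except). Output: ABUW

Answer: ABUW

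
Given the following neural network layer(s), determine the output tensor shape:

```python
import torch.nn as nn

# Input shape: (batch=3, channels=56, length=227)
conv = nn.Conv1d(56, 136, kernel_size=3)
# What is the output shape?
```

Input: (3, 56, 227) -> Output: (3, 136, 225)

Answer: (3, 136, 225)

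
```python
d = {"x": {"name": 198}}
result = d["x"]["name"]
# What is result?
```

Trace:
`d = {"x": {"name": 198}}` → d = {'x': {'name': 198}}
`result = d["x"]["name"]` → result = 198
So result = 198

Answer: 198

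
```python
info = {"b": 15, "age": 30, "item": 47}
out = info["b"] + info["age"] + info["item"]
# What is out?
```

Trace:
`info = {"b": 15, "age": 30, "item": 47}` → info = {'b': 15, 'age': 30, 'item': 47}
`out = info["b"] + info["age"] + info["item"]` → out = 92
So out = 92

Answer: 92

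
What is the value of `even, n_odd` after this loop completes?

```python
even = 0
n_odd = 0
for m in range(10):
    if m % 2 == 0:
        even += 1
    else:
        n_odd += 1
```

Count evens and odds in range(10)
`even, n_odd` takes the values: (0, 0) → (1, 0) → (1, 1) → (2, 1) → (2, 2) → (3, 2) → (3, 3) → (4, 3) → (4, 4) → (5, 4) → (5, 5)

Answer: 5, 5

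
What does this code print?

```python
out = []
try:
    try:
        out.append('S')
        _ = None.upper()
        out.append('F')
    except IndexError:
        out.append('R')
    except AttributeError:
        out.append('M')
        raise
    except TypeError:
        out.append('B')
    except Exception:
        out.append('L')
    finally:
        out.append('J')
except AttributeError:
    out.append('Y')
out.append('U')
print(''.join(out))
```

Execution trace: 'S' (inner try body) → 'M' (inner except AttributeError) → 'J' (inner finally) → 'Y' (outer except AttributeError) → 'U' (after the try/except). Output: SMJYU

Answer: SMJYU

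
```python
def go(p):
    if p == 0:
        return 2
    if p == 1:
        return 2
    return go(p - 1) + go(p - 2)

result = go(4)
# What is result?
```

Build up from base cases: go(0)=2, go(1)=2, go(2)=4, go(3)=6, go(4)=10

Answer: 10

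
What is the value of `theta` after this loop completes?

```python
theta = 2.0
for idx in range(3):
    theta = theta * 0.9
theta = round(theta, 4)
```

Exponential decay: 2.0 * 0.9^3
`theta` takes the values: 2.0 → 1.8 → 1.62 → 1.458

Answer: 1.458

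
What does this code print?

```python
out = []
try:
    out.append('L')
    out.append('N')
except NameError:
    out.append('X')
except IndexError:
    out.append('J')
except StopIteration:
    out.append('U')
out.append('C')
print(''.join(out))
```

Execution trace: 'L' (try body) → 'N' (try body, no exception) → 'C' (after the try/except). Output: LNC

Answer: LNC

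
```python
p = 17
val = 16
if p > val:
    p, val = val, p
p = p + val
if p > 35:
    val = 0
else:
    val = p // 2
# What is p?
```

Trace:
`p = 17` → p = 17
`val = 16` → val = 16
`if p > val: ...` → p > val is True → p = 16; val = 17
`p = p + val` → p = 33
`if p > 35: ...` → p > 35 is False, take else branch → val = 16
So p = 33

Answer: 33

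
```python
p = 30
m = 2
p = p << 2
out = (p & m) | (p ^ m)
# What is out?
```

Trace:
`p = 30` → p = 30
`m = 2` → m = 2
`p = p << 2` → p = 120
`out = (p & m) | (p ^ m)` → out = 122
So out = 122

Answer: 122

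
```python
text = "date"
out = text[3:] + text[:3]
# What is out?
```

Trace:
`text = "date"` → text = 'date'
`out = text[3:] + text[:3]` → out = 'edat'
So out = 'edat'

Answer: 'edat'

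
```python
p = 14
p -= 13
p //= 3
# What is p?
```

Trace:
`p = 14` → p = 14
`p -= 13` → p = 1
`p //= 3` → p = 0
So p = 0

Answer: 0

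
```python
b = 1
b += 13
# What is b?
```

Trace:
`b = 1` → b = 1
`b += 13` → b = 14
So b = 14

Answer: 14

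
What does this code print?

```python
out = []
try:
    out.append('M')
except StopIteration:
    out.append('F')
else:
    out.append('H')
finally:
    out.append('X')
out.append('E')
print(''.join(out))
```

Execution trace: 'M' (try body, no exception) → 'H' (else) → 'X' (finally) → 'E' (after the try/except). Output: MHXE

Answer: MHXE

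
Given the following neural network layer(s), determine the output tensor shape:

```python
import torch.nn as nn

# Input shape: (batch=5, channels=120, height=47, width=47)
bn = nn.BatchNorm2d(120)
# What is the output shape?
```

Input: (5, 120, 47, 47) -> Output: (5, 120, 47, 47)

Answer: (5, 120, 47, 47)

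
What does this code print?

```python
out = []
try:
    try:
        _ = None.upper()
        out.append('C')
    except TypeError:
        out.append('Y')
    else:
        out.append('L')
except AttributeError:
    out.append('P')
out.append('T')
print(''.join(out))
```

Execution trace: 'P' (outer except AttributeError) → 'T' (after the try/except). Output: PT

Answer: PT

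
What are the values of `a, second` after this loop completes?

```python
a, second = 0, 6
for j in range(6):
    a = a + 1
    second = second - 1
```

a goes 0→6, second goes 6→0
`a, second` takes the values: (0, 6) → (1, 6) → (1, 5) → (2, 5) → (2, 4) → (3, 4) → (3, 3) → (4, 3) → (4, 2) → (5, 2) → (5, 1) → (6, 1) → (6, 0)

Answer: 6, 0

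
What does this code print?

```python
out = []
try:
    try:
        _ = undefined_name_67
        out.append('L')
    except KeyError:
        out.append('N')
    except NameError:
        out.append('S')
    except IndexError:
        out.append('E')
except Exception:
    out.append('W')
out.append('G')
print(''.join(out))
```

Execution trace: 'S' (inner except NameError) → 'G' (after the try/except). Output: SG

Answer: SG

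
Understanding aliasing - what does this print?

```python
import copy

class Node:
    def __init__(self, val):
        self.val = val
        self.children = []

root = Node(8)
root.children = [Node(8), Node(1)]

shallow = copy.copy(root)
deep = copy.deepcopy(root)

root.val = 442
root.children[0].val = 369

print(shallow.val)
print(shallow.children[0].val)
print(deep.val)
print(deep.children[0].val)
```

Key concept: deep copy with custom objects.
Step by step:
`root = Node(8)` → root = Node(val=8, children=[])
`root.children = [Node(8), Node(1)]` → root = Node(val=8, children=[Node(val=8, children=[]), Node(val=1, children=[])])
`shallow = copy.copy(root)` → shallow = Node(val=8, children=[Node(val=8, children=[]), Node(val=1, children=[])])
`deep = copy.deepcopy(root)` → deep = Node(val=8, children=[Node(val=8, children=[]), Node(val=1, children=[])])
`root.val = 442` → root = Node(val=442, children=[Node(val=8, children=[]), Node(val=1, children=[])])
`root.children[0].val = 369` → root = Node(val=442, children=[Node(val=369, children=[]), Node(val=1, children=[])]); shallow = Node(val=8, children=[Node(val=369, children=[]), Node(val=1, children=[])])
`print(shallow.val)` → prints 8
`print(shallow.children[0].val)` → prints 369
`print(deep.val)` → prints 8
`print(deep.children[0].val)` → prints 8

Answer:
8
369
8
8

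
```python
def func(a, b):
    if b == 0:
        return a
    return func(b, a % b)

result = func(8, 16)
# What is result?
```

func(8, 16) -> func(16, 8) -> func(8, 0) -> 8

Answer: 8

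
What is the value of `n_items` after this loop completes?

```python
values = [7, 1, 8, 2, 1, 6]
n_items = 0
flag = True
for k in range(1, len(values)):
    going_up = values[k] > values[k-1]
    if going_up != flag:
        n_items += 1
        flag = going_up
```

Count direction changes in [7, 1, 8, 2, 1, 6]
`n_items` takes the values: 0 → 1 → 2 → 3 → 4

Answer: 4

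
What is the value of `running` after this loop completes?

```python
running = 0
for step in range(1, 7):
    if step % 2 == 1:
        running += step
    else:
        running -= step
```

Add odd, subtract even
`running` takes the values: 0 → 1 → -1 → 2 → -2 → 3 → -3

Answer: -3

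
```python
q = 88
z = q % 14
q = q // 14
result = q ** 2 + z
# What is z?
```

Trace:
`q = 88` → q = 88
`z = q % 14` → z = 4
`q = q // 14` → q = 6
`result = q ** 2 + z` → result = 40
So z = 4

Answer: 4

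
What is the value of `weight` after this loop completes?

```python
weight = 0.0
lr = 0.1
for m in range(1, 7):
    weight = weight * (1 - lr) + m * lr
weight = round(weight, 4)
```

Moving average with lr=0.1
`weight` takes the values: 0.0 → 0.1 → 0.29 → 0.561 → 0.9049 → 1.31441 → 1.782969 → 1.783

Answer: 1.783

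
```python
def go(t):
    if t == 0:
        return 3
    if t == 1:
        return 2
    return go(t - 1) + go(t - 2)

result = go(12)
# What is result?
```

Build up from base cases: go(0)=3, go(1)=2, go(2)=5, go(3)=7, go(4)=12, go(5)=19, go(6)=31, ..., go(12)=555

Answer: 555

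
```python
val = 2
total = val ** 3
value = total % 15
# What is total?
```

Trace:
`val = 2` → val = 2
`total = val ** 3` → total = 8
`value = total % 15` → value = 8
So total = 8

Answer: 8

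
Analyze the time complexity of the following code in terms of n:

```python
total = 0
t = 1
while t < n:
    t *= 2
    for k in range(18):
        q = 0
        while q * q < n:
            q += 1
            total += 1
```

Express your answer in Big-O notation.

Each loop level contributes: log n × 1 × √n. Multiplying the contributions gives O(√n log n).

Answer: O(√n log n)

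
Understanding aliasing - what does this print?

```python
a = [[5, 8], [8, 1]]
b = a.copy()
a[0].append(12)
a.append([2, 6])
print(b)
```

Key concept: shallow copy with nested lists.
Step by step:
`a = [[5, 8], [8, 1]]` → a = [[5, 8], [8, 1]]
`b = a.copy()` → b = [[5, 8], [8, 1]]
`a[0].append(12)` → a = [[5, 8, 12], [8, 1]]; b = [[5, 8, 12], [8, 1]]
`a.append([2, 6])` → a = [[5, 8, 12], [8, 1], [2, 6]]
`print(b)` → prints [[5, 8, 12], [8, 1]]

Answer: [[5, 8, 12], [8, 1]]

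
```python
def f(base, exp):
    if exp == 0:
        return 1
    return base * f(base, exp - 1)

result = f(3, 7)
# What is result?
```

f(3, 7) = 3 * 3 * 3 * 3 * 3 * 3 * 3 = 2187

Answer: 2187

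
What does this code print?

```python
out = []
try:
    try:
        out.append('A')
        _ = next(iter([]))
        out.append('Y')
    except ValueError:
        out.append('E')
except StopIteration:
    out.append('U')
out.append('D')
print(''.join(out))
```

Execution trace: 'A' (try body) → 'U' (outer except StopIteration) → 'D' (after the try/except). Output: AUD

Answer: AUD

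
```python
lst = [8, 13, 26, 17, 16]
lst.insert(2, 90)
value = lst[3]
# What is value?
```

Trace:
`lst = [8, 13, 26, 17, 16]` → lst = [8, 13, 26, 17, 16]
`lst.insert(2, 90)` → lst = [8, 13, 90, 26, 17, 16]
`value = lst[3]` → value = 26
So value = 26

Answer: 26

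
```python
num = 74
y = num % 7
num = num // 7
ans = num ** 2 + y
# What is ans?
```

Trace:
`num = 74` → num = 74
`y = num % 7` → y = 4
`num = num // 7` → num = 10
`ans = num ** 2 + y` → ans = 104
So ans = 104

Answer: 104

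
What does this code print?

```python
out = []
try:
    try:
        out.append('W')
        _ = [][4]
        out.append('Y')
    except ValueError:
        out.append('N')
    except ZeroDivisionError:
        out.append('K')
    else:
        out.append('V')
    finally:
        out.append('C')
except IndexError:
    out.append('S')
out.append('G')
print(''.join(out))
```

Execution trace: 'W' (try body) → 'C' (finally) → 'S' (outer except IndexError) → 'G' (after the try/except). Output: WCSG

Answer: WCSG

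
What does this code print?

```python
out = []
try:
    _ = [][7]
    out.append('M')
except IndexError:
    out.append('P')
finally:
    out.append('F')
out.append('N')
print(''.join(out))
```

Execution trace: 'P' (except IndexError) → 'F' (finally) → 'N' (after the try/except). Output: PFN

Answer: PFN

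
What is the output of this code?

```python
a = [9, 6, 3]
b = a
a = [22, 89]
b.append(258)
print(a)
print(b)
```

Key concept: rebinding vs mutation: a is rebound to a new list, b still points at the original.
Step by step:
`a = [9, 6, 3]` → a = [9, 6, 3]
`b = a` → b = [9, 6, 3] (same object as a)
`a = [22, 89]` → a = [22, 89]
`b.append(258)` → b = [9, 6, 3, 258]
`print(a)` → prints [22, 89]
`print(b)` → prints [9, 6, 3, 258]

Answer:
[22, 89]
[9, 6, 3, 258]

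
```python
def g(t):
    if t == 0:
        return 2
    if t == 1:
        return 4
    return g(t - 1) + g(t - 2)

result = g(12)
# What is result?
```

Build up from base cases: g(0)=2, g(1)=4, g(2)=6, g(3)=10, g(4)=16, g(5)=26, g(6)=42, ..., g(12)=754

Answer: 754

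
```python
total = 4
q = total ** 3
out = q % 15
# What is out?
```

Trace:
`total = 4` → total = 4
`q = total ** 3` → q = 64
`out = q % 15` → out = 4
So out = 4

Answer: 4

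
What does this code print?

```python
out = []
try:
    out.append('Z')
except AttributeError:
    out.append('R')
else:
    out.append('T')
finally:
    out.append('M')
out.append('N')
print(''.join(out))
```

Execution trace: 'Z' (try body, no exception) → 'T' (else) → 'M' (finally) → 'N' (after the try/except). Output: ZTMN

Answer: ZTMN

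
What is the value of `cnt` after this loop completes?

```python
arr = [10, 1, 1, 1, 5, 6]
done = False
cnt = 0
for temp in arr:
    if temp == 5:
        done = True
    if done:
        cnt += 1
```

Count elements after first 5 in [10, 1, 1, 1, 5, 6]
`cnt` takes the values: 0 → 1 → 2

Answer: 2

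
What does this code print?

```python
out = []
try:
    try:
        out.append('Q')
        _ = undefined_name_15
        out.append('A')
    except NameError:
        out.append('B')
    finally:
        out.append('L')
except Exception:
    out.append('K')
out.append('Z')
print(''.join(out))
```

Execution trace: 'Q' (inner try body) → 'B' (inner except NameError) → 'L' (inner finally) → 'Z' (after the try/except). Output: QBLZ

Answer: QBLZ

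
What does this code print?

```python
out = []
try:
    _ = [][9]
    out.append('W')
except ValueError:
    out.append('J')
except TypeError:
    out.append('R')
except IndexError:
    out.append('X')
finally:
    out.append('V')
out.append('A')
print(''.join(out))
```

Execution trace: 'X' (except IndexError) → 'V' (finally) → 'A' (after the try/except). Output: XVA

Answer: XVA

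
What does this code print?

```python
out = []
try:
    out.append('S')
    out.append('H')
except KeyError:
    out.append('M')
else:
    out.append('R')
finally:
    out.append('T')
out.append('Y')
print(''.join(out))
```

Execution trace: 'S' (try body) → 'H' (try body, no exception) → 'R' (else) → 'T' (finally) → 'Y' (after the try/except). Output: SHRTY

Answer: SHRTY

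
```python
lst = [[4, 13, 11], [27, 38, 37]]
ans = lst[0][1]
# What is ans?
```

Trace:
`lst = [[4, 13, 11], [27, 38, 37]]` → lst = [[4, 13, 11], [27, 38, 37]]
`ans = lst[0][1]` → ans = 13
So ans = 13

Answer: 13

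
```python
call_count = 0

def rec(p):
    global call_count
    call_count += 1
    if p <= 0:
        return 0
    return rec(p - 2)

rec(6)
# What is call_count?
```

Linear recursion stepping by 2: 4 calls from p=6 down to ≤0.

Answer: 4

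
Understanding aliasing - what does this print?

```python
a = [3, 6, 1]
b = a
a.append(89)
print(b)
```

Key concept: basic list aliasing.
Step by step:
`a = [3, 6, 1]` → a = [3, 6, 1]
`b = a` → b = [3, 6, 1] (same object as a)
`a.append(89)` → a = [3, 6, 1, 89] (same object as b); b = [3, 6, 1, 89] (same object as a)
`print(b)` → prints [3, 6, 1, 89]

Answer: [3, 6, 1, 89]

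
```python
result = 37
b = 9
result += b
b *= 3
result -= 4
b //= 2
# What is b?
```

Trace:
`result = 37` → result = 37
`b = 9` → b = 9
`result += b` → result = 46
`b *= 3` → b = 27
`result -= 4` → result = 42
`b //= 2` → b = 13
So b = 13

Answer: 13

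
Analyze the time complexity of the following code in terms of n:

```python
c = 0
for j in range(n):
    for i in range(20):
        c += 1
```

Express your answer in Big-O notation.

Each loop level contributes: n × 1. Multiplying the contributions gives O(n).

Answer: O(n)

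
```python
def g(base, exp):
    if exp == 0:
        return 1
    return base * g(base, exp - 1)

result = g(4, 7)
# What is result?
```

g(4, 7) = 4 * 4 * 4 * 4 * 4 * 4 * 4 = 16384

Answer: 16384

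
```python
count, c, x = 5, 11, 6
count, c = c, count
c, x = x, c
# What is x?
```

Trace:
`count, c, x = 5, 11, 6` → count = 5; c = 11; x = 6
`count, c = c, count` → count = 11; c = 5
`c, x = x, c` → c = 6; x = 5
So x = 5

Answer: 5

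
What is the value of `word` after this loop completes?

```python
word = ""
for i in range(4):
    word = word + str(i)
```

Concatenate digits 0 to 3
`word` takes the values: "" → "0" → "01" → "012" → "0123"

Answer: "0123"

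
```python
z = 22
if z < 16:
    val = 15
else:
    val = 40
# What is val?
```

Trace:
`z = 22` → z = 22
`if z < 16: ...` → z < 16 is False, take else branch → val = 40
So val = 40

Answer: 40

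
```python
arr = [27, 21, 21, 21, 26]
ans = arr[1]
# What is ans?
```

Trace:
`arr = [27, 21, 21, 21, 26]` → arr = [27, 21, 21, 21, 26]
`ans = arr[1]` → ans = 21
So ans = 21

Answer: 21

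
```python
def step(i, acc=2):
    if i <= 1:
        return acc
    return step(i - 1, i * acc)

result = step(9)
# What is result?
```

Accumulator trace (n, acc): (9, 2) -> (8, 18) -> (7, 144) -> (6, 1008) -> (5, 6048) -> (4, 30240) -> (3, 120960) -> (2, 362880) -> (1, 725760) -> return 725760

Answer: 725760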